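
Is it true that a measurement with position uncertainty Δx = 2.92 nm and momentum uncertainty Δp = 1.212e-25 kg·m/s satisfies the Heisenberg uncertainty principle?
Yes, it satisfies the uncertainty principle.

Calculate the product ΔxΔp:
ΔxΔp = (2.920e-09 m) × (1.212e-25 kg·m/s)
ΔxΔp = 3.539e-34 J·s

Compare to the minimum allowed value ℏ/2:
ℏ/2 = 5.273e-35 J·s

Since ΔxΔp = 3.539e-34 J·s ≥ 5.273e-35 J·s = ℏ/2,
the measurement satisfies the uncertainty principle.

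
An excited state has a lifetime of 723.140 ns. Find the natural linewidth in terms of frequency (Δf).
110.044 kHz

Using the energy-time uncertainty principle and E = hf:
ΔEΔt ≥ ℏ/2
hΔf·Δt ≥ ℏ/2

The minimum frequency uncertainty is:
Δf = ℏ/(2hτ) = 1/(4πτ)
Δf = 1/(4π × 7.231e-07 s)
Δf = 1.100e+05 Hz = 110.044 kHz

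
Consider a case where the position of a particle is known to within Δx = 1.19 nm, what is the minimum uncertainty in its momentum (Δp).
4.431 × 10^-26 kg·m/s

Using the Heisenberg uncertainty principle:
ΔxΔp ≥ ℏ/2

The minimum uncertainty in momentum is:
Δp_min = ℏ/(2Δx)
Δp_min = (1.055e-34 J·s) / (2 × 1.190e-09 m)
Δp_min = 4.431e-26 kg·m/s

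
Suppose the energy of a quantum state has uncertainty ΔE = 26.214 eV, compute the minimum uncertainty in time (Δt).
12.555 as

Using the energy-time uncertainty principle:
ΔEΔt ≥ ℏ/2

The minimum uncertainty in time is:
Δt_min = ℏ/(2ΔE)
Δt_min = (1.055e-34 J·s) / (2 × 4.200e-18 J)
Δt_min = 1.255e-17 s = 12.555 as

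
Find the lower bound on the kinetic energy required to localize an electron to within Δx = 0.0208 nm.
22.016 eV

Localizing a particle requires giving it sufficient momentum uncertainty:

1. From uncertainty principle: Δp ≥ ℏ/(2Δx)
   Δp_min = (1.055e-34 J·s) / (2 × 2.080e-11 m)
   Δp_min = 2.535e-24 kg·m/s

2. This momentum uncertainty corresponds to kinetic energy:
   KE ≈ (Δp)²/(2m) = (2.535e-24)²/(2 × 9.109e-31 kg)
   KE = 3.527e-18 J = 22.016 eV

Tighter localization requires more energy.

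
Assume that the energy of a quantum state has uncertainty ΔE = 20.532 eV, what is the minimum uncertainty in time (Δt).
16.029 as

Using the energy-time uncertainty principle:
ΔEΔt ≥ ℏ/2

The minimum uncertainty in time is:
Δt_min = ℏ/(2ΔE)
Δt_min = (1.055e-34 J·s) / (2 × 3.290e-18 J)
Δt_min = 1.603e-17 s = 16.029 as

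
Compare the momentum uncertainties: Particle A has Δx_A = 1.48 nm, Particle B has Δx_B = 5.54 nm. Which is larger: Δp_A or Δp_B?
Particle A has the larger minimum momentum uncertainty, by a factor of 3.74.

For each particle, the minimum momentum uncertainty is Δp_min = ℏ/(2Δx):

Particle A: Δp_A = ℏ/(2×1.480e-09 m) = 3.563e-26 kg·m/s
Particle B: Δp_B = ℏ/(2×5.540e-09 m) = 9.518e-27 kg·m/s

Ratio: Δp_A/Δp_B = 3.74

Since Δp_min ∝ 1/Δx, the particle with smaller position uncertainty (A) has larger momentum uncertainty.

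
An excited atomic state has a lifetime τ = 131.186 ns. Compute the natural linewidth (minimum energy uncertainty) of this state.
2.509 neV

Using the energy-time uncertainty principle:
ΔEΔt ≥ ℏ/2

The lifetime τ represents the time uncertainty Δt.
The natural linewidth (minimum energy uncertainty) is:

ΔE = ℏ/(2τ)
ΔE = (1.055e-34 J·s) / (2 × 1.312e-07 s)
ΔE = 4.019e-28 J = 2.509 neV

This natural linewidth limits the precision of spectroscopic measurements.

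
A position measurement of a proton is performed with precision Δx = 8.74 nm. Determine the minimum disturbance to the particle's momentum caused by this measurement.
6.033 × 10^-27 kg·m/s

The uncertainty principle implies that measuring position disturbs momentum:
ΔxΔp ≥ ℏ/2

When we measure position with precision Δx, we necessarily introduce a momentum uncertainty:
Δp ≥ ℏ/(2Δx)
Δp_min = (1.055e-34 J·s) / (2 × 8.740e-09 m)
Δp_min = 6.033e-27 kg·m/s

The more precisely we measure position, the greater the momentum disturbance.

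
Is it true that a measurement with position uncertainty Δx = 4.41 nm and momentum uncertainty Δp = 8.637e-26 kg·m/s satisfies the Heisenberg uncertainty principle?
Yes, it satisfies the uncertainty principle.

Calculate the product ΔxΔp:
ΔxΔp = (4.410e-09 m) × (8.637e-26 kg·m/s)
ΔxΔp = 3.809e-34 J·s

Compare to the minimum allowed value ℏ/2:
ℏ/2 = 5.273e-35 J·s

Since ΔxΔp = 3.809e-34 J·s ≥ 5.273e-35 J·s = ℏ/2,
the measurement satisfies the uncertainty principle.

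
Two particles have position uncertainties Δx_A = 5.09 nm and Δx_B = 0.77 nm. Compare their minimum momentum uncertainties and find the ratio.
Particle B has the larger minimum momentum uncertainty, by a factor of 6.61.

For each particle, the minimum momentum uncertainty is Δp_min = ℏ/(2Δx):

Particle A: Δp_A = ℏ/(2×5.090e-09 m) = 1.036e-26 kg·m/s
Particle B: Δp_B = ℏ/(2×7.700e-10 m) = 6.848e-26 kg·m/s

Ratio: Δp_B/Δp_A = 6.61

Since Δp_min ∝ 1/Δx, the particle with smaller position uncertainty (B) has larger momentum uncertainty.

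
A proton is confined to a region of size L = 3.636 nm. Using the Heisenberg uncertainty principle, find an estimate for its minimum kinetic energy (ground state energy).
392.380 neV

Using the uncertainty principle to estimate ground state energy:

1. The position uncertainty is approximately the confinement size:
   Δx ≈ L = 3.636e-09 m

2. From ΔxΔp ≥ ℏ/2, the minimum momentum uncertainty is:
   Δp ≈ ℏ/(2L) = 1.450e-26 kg·m/s

3. The kinetic energy is approximately:
   KE ≈ (Δp)²/(2m) = (1.450e-26)²/(2 × 1.673e-27 kg)
   KE ≈ 6.287e-26 J = 392.380 neV

This is an order-of-magnitude estimate of the ground state energy.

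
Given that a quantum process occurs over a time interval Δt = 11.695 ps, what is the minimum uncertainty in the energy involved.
28.141 μeV

Using the energy-time uncertainty principle:
ΔEΔt ≥ ℏ/2

The minimum uncertainty in energy is:
ΔE_min = ℏ/(2Δt)
ΔE_min = (1.055e-34 J·s) / (2 × 1.169e-11 s)
ΔE_min = 4.509e-24 J = 28.141 μeV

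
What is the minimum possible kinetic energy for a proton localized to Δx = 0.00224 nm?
1.034 eV

Localizing a particle requires giving it sufficient momentum uncertainty:

1. From uncertainty principle: Δp ≥ ℏ/(2Δx)
   Δp_min = (1.055e-34 J·s) / (2 × 2.240e-12 m)
   Δp_min = 2.354e-23 kg·m/s

2. This momentum uncertainty corresponds to kinetic energy:
   KE ≈ (Δp)²/(2m) = (2.354e-23)²/(2 × 1.673e-27 kg)
   KE = 1.656e-19 J = 1.034 eV

Tighter localization requires more energy.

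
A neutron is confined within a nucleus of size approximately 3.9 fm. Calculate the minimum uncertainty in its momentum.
1.352 × 10^-20 kg·m/s

Using the Heisenberg uncertainty principle:
ΔxΔp ≥ ℏ/2

With Δx ≈ L = 3.900e-15 m (the confinement size):
Δp_min = ℏ/(2Δx)
Δp_min = (1.055e-34 J·s) / (2 × 3.900e-15 m)
Δp_min = 1.352e-20 kg·m/s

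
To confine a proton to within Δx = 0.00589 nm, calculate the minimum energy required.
149.528 meV

Localizing a particle requires giving it sufficient momentum uncertainty:

1. From uncertainty principle: Δp ≥ ℏ/(2Δx)
   Δp_min = (1.055e-34 J·s) / (2 × 5.890e-12 m)
   Δp_min = 8.952e-24 kg·m/s

2. This momentum uncertainty corresponds to kinetic energy:
   KE ≈ (Δp)²/(2m) = (8.952e-24)²/(2 × 1.673e-27 kg)
   KE = 2.396e-20 J = 149.528 meV

Tighter localization requires more energy.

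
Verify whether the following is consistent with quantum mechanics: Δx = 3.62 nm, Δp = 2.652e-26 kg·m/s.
Yes, it satisfies the uncertainty principle.

Calculate the product ΔxΔp:
ΔxΔp = (3.620e-09 m) × (2.652e-26 kg·m/s)
ΔxΔp = 9.600e-35 J·s

Compare to the minimum allowed value ℏ/2:
ℏ/2 = 5.273e-35 J·s

Since ΔxΔp = 9.600e-35 J·s ≥ 5.273e-35 J·s = ℏ/2,
the measurement satisfies the uncertainty principle.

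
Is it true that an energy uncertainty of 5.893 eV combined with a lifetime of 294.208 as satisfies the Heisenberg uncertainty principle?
Yes, it satisfies the uncertainty relation.

Calculate the product ΔEΔt:
ΔE = 5.893 eV = 9.442e-19 J
ΔEΔt = (9.442e-19 J) × (2.942e-16 s)
ΔEΔt = 2.778e-34 J·s

Compare to the minimum allowed value ℏ/2:
ℏ/2 = 5.273e-35 J·s

Since ΔEΔt = 2.778e-34 J·s ≥ 5.273e-35 J·s = ℏ/2,
this satisfies the uncertainty relation.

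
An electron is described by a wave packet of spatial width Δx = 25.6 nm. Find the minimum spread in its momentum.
2.060 × 10^-27 kg·m/s

For a wave packet, the spatial width Δx and momentum spread Δp are related by the uncertainty principle:
ΔxΔp ≥ ℏ/2

The minimum momentum spread is:
Δp_min = ℏ/(2Δx)
Δp_min = (1.055e-34 J·s) / (2 × 2.560e-08 m)
Δp_min = 2.060e-27 kg·m/s

A wave packet cannot have both a well-defined position and well-defined momentum.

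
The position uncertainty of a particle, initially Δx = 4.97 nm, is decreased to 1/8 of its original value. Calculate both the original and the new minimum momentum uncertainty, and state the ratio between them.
Original Δp_min = 1.061 × 10^-26 kg·m/s; new Δp'_min = 8.487 × 10^-26 kg·m/s; ratio Δp'_min/Δp_min = 8.

From the uncertainty principle ΔxΔp ≥ ℏ/2, the minimum momentum uncertainty is Δp_min = ℏ/(2Δx).

Original (Δx = 4.97 nm = 4.970e-09 m):
Δp_min = (1.055e-34 J·s)/(2 × 4.970e-09 m) = 1.061e-26 kg·m/s

When Δx → (1/8)Δx:
Δp'_min = ℏ/(2 × (1/8)Δx) = 8 × ℏ/(2Δx) = 8 × Δp_min
Δp'_min = 8 × 1.061e-26 kg·m/s = 8.487e-26 kg·m/s

Since Δp_min ∝ 1/Δx, when Δx is decreased to 1/8 of its original value, Δp_min increases to 8 times its original value.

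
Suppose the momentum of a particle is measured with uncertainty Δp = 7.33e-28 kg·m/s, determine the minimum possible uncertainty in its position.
71.935 nm

Using the Heisenberg uncertainty principle:
ΔxΔp ≥ ℏ/2

The minimum uncertainty in position is:
Δx_min = ℏ/(2Δp)
Δx_min = (1.055e-34 J·s) / (2 × 7.330e-28 kg·m/s)
Δx_min = 7.194e-08 m = 71.935 nm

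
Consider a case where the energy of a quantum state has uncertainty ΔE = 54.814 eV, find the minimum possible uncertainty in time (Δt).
6.004 as

Using the energy-time uncertainty principle:
ΔEΔt ≥ ℏ/2

The minimum uncertainty in time is:
Δt_min = ℏ/(2ΔE)
Δt_min = (1.055e-34 J·s) / (2 × 8.782e-18 J)
Δt_min = 6.004e-18 s = 6.004 as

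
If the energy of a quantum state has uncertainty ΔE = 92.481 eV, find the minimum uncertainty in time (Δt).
3.559 as

Using the energy-time uncertainty principle:
ΔEΔt ≥ ℏ/2

The minimum uncertainty in time is:
Δt_min = ℏ/(2ΔE)
Δt_min = (1.055e-34 J·s) / (2 × 1.482e-17 J)
Δt_min = 3.559e-18 s = 3.559 as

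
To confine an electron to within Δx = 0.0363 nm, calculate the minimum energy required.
7.229 eV

Localizing a particle requires giving it sufficient momentum uncertainty:

1. From uncertainty principle: Δp ≥ ℏ/(2Δx)
   Δp_min = (1.055e-34 J·s) / (2 × 3.630e-11 m)
   Δp_min = 1.453e-24 kg·m/s

2. This momentum uncertainty corresponds to kinetic energy:
   KE ≈ (Δp)²/(2m) = (1.453e-24)²/(2 × 9.109e-31 kg)
   KE = 1.158e-18 J = 7.229 eV

Tighter localization requires more energy.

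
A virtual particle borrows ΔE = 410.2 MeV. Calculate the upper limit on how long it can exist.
8.023 × 10^-25 s

Using the energy-time uncertainty principle:
ΔEΔt ≥ ℏ/2

For a virtual particle borrowing energy ΔE, the maximum lifetime is:
Δt_max = ℏ/(2ΔE)

Converting energy:
ΔE = 410.2 MeV = 6.572e-11 J

Δt_max = (1.055e-34 J·s) / (2 × 6.572e-11 J)
Δt_max = 8.023e-25 s = 8.023 × 10^-25 s

Virtual particles with higher borrowed energy exist for shorter times.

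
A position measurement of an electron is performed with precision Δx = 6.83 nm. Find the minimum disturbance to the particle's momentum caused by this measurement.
7.720 × 10^-27 kg·m/s

The uncertainty principle implies that measuring position disturbs momentum:
ΔxΔp ≥ ℏ/2

When we measure position with precision Δx, we necessarily introduce a momentum uncertainty:
Δp ≥ ℏ/(2Δx)
Δp_min = (1.055e-34 J·s) / (2 × 6.830e-09 m)
Δp_min = 7.720e-27 kg·m/s

The more precisely we measure position, the greater the momentum disturbance.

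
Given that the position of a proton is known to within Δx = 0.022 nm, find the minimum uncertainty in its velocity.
1.433 km/s

Using the Heisenberg uncertainty principle and Δp = mΔv:
ΔxΔp ≥ ℏ/2
Δx(mΔv) ≥ ℏ/2

The minimum uncertainty in velocity is:
Δv_min = ℏ/(2mΔx)
Δv_min = (1.055e-34 J·s) / (2 × 1.673e-27 kg × 2.200e-11 m)
Δv_min = 1.433e+03 m/s = 1.433 km/s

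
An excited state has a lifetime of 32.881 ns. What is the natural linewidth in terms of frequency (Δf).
2.420 MHz

Using the energy-time uncertainty principle and E = hf:
ΔEΔt ≥ ℏ/2
hΔf·Δt ≥ ℏ/2

The minimum frequency uncertainty is:
Δf = ℏ/(2hτ) = 1/(4πτ)
Δf = 1/(4π × 3.288e-08 s)
Δf = 2.420e+06 Hz = 2.420 MHz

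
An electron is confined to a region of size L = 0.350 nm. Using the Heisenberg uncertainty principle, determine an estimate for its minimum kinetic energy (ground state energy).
77.755 meV

Using the uncertainty principle to estimate ground state energy:

1. The position uncertainty is approximately the confinement size:
   Δx ≈ L = 3.500e-10 m

2. From ΔxΔp ≥ ℏ/2, the minimum momentum uncertainty is:
   Δp ≈ ℏ/(2L) = 1.507e-25 kg·m/s

3. The kinetic energy is approximately:
   KE ≈ (Δp)²/(2m) = (1.507e-25)²/(2 × 9.109e-31 kg)
   KE ≈ 1.246e-20 J = 77.755 meV

This is an order-of-magnitude estimate of the ground state energy.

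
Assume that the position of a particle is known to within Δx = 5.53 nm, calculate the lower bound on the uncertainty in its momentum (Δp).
9.535 × 10^-27 kg·m/s

Using the Heisenberg uncertainty principle:
ΔxΔp ≥ ℏ/2

The minimum uncertainty in momentum is:
Δp_min = ℏ/(2Δx)
Δp_min = (1.055e-34 J·s) / (2 × 5.530e-09 m)
Δp_min = 9.535e-27 kg·m/s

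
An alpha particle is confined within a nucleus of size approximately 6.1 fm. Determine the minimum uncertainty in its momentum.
8.644 × 10^-21 kg·m/s

Using the Heisenberg uncertainty principle:
ΔxΔp ≥ ℏ/2

With Δx ≈ L = 6.100e-15 m (the confinement size):
Δp_min = ℏ/(2Δx)
Δp_min = (1.055e-34 J·s) / (2 × 6.100e-15 m)
Δp_min = 8.644e-21 kg·m/s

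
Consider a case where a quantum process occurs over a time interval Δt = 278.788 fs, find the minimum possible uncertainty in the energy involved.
1.180 meV

Using the energy-time uncertainty principle:
ΔEΔt ≥ ℏ/2

The minimum uncertainty in energy is:
ΔE_min = ℏ/(2Δt)
ΔE_min = (1.055e-34 J·s) / (2 × 2.788e-13 s)
ΔE_min = 1.891e-22 J = 1.180 meV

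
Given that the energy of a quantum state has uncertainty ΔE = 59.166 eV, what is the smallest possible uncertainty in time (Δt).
5.562 as

Using the energy-time uncertainty principle:
ΔEΔt ≥ ℏ/2

The minimum uncertainty in time is:
Δt_min = ℏ/(2ΔE)
Δt_min = (1.055e-34 J·s) / (2 × 9.479e-18 J)
Δt_min = 5.562e-18 s = 5.562 as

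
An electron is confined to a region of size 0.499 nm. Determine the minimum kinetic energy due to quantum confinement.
38.253 meV

Using the uncertainty principle:

1. Position uncertainty: Δx ≈ 4.990e-10 m
2. Minimum momentum uncertainty: Δp = ℏ/(2Δx) = 1.057e-25 kg·m/s
3. Minimum kinetic energy:
   KE = (Δp)²/(2m) = (1.057e-25)²/(2 × 9.109e-31 kg)
   KE = 6.129e-21 J = 38.253 meV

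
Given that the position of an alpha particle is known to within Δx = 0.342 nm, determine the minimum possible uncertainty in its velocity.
23.203 m/s

Using the Heisenberg uncertainty principle and Δp = mΔv:
ΔxΔp ≥ ℏ/2
Δx(mΔv) ≥ ℏ/2

The minimum uncertainty in velocity is:
Δv_min = ℏ/(2mΔx)
Δv_min = (1.055e-34 J·s) / (2 × 6.645e-27 kg × 3.420e-10 m)
Δv_min = 2.320e+01 m/s = 23.203 m/s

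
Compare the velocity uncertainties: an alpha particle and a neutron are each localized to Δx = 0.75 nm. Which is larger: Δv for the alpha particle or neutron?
The neutron has the larger minimum velocity uncertainty, by a ratio of 4.0.

For both particles, Δp_min = ℏ/(2Δx) = 7.030e-26 kg·m/s (same for both).

The velocity uncertainty is Δv = Δp/m:
- alpha particle: Δv = 7.030e-26 / 6.645e-27 = 1.058e+01 m/s = 10.581 m/s
- neutron: Δv = 7.030e-26 / 1.675e-27 = 4.197e+01 m/s = 41.975 m/s

Ratio: 4.197e+01 / 1.058e+01 = 4.0

The lighter particle has larger velocity uncertainty because Δv ∝ 1/m.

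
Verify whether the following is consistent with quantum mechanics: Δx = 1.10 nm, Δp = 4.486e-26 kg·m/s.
No, it violates the uncertainty principle (impossible measurement).

Calculate the product ΔxΔp:
ΔxΔp = (1.100e-09 m) × (4.486e-26 kg·m/s)
ΔxΔp = 4.935e-35 J·s

Compare to the minimum allowed value ℏ/2:
ℏ/2 = 5.273e-35 J·s

Since ΔxΔp = 4.935e-35 J·s < 5.273e-35 J·s = ℏ/2,
the measurement violates the uncertainty principle.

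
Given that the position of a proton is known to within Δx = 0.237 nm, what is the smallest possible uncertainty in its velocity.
133.015 m/s

Using the Heisenberg uncertainty principle and Δp = mΔv:
ΔxΔp ≥ ℏ/2
Δx(mΔv) ≥ ℏ/2

The minimum uncertainty in velocity is:
Δv_min = ℏ/(2mΔx)
Δv_min = (1.055e-34 J·s) / (2 × 1.673e-27 kg × 2.370e-10 m)
Δv_min = 1.330e+02 m/s = 133.015 m/s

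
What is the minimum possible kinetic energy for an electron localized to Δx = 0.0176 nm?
30.749 eV

Localizing a particle requires giving it sufficient momentum uncertainty:

1. From uncertainty principle: Δp ≥ ℏ/(2Δx)
   Δp_min = (1.055e-34 J·s) / (2 × 1.760e-11 m)
   Δp_min = 2.996e-24 kg·m/s

2. This momentum uncertainty corresponds to kinetic energy:
   KE ≈ (Δp)²/(2m) = (2.996e-24)²/(2 × 9.109e-31 kg)
   KE = 4.927e-18 J = 30.749 eV

Tighter localization requires more energy.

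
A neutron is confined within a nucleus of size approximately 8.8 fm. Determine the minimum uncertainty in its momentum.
5.992 × 10^-21 kg·m/s

Using the Heisenberg uncertainty principle:
ΔxΔp ≥ ℏ/2

With Δx ≈ L = 8.800e-15 m (the confinement size):
Δp_min = ℏ/(2Δx)
Δp_min = (1.055e-34 J·s) / (2 × 8.800e-15 m)
Δp_min = 5.992e-21 kg·m/s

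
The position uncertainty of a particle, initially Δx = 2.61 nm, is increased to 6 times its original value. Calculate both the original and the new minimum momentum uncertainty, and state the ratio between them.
Original Δp_min = 2.020 × 10^-26 kg·m/s; new Δp'_min = 3.367 × 10^-27 kg·m/s; ratio Δp'_min/Δp_min = 1/6.

From the uncertainty principle ΔxΔp ≥ ℏ/2, the minimum momentum uncertainty is Δp_min = ℏ/(2Δx).

Original (Δx = 2.61 nm = 2.610e-09 m):
Δp_min = (1.055e-34 J·s)/(2 × 2.610e-09 m) = 2.020e-26 kg·m/s

When Δx → 6Δx:
Δp'_min = ℏ/(2 × 6Δx) = (1/6) × ℏ/(2Δx) = (1/6) × Δp_min
Δp'_min = 1/6 × 2.020e-26 kg·m/s = 3.367e-27 kg·m/s

Since Δp_min ∝ 1/Δx, when Δx is increased to 6 times its original value, Δp_min decreases to 1/6 of its original value.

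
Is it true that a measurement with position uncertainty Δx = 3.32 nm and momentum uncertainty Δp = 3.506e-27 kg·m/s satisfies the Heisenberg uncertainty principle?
No, it violates the uncertainty principle (impossible measurement).

Calculate the product ΔxΔp:
ΔxΔp = (3.320e-09 m) × (3.506e-27 kg·m/s)
ΔxΔp = 1.164e-35 J·s

Compare to the minimum allowed value ℏ/2:
ℏ/2 = 5.273e-35 J·s

Since ΔxΔp = 1.164e-35 J·s < 5.273e-35 J·s = ℏ/2,
the measurement violates the uncertainty principle.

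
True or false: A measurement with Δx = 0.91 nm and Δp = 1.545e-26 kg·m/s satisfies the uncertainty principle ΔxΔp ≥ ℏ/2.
No, it violates the uncertainty principle (impossible measurement).

Calculate the product ΔxΔp:
ΔxΔp = (9.100e-10 m) × (1.545e-26 kg·m/s)
ΔxΔp = 1.406e-35 J·s

Compare to the minimum allowed value ℏ/2:
ℏ/2 = 5.273e-35 J·s

Since ΔxΔp = 1.406e-35 J·s < 5.273e-35 J·s = ℏ/2,
the measurement violates the uncertainty principle.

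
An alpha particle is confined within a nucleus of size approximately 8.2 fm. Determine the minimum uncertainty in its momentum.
6.430 × 10^-21 kg·m/s

Using the Heisenberg uncertainty principle:
ΔxΔp ≥ ℏ/2

With Δx ≈ L = 8.200e-15 m (the confinement size):
Δp_min = ℏ/(2Δx)
Δp_min = (1.055e-34 J·s) / (2 × 8.200e-15 m)
Δp_min = 6.430e-21 kg·m/s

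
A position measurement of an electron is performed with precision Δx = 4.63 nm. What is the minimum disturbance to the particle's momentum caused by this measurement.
1.139 × 10^-26 kg·m/s

The uncertainty principle implies that measuring position disturbs momentum:
ΔxΔp ≥ ℏ/2

When we measure position with precision Δx, we necessarily introduce a momentum uncertainty:
Δp ≥ ℏ/(2Δx)
Δp_min = (1.055e-34 J·s) / (2 × 4.630e-09 m)
Δp_min = 1.139e-26 kg·m/s

The more precisely we measure position, the greater the momentum disturbance.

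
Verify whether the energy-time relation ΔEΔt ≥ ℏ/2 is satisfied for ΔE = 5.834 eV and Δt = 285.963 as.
Yes, it satisfies the uncertainty relation.

Calculate the product ΔEΔt:
ΔE = 5.834 eV = 9.347e-19 J
ΔEΔt = (9.347e-19 J) × (2.860e-16 s)
ΔEΔt = 2.673e-34 J·s

Compare to the minimum allowed value ℏ/2:
ℏ/2 = 5.273e-35 J·s

Since ΔEΔt = 2.673e-34 J·s ≥ 5.273e-35 J·s = ℏ/2,
this satisfies the uncertainty relation.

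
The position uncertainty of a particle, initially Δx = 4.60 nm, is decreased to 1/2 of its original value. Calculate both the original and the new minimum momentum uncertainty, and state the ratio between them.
Original Δp_min = 1.146 × 10^-26 kg·m/s; new Δp'_min = 2.293 × 10^-26 kg·m/s; ratio Δp'_min/Δp_min = 2.

From the uncertainty principle ΔxΔp ≥ ℏ/2, the minimum momentum uncertainty is Δp_min = ℏ/(2Δx).

Original (Δx = 4.60 nm = 4.600e-09 m):
Δp_min = (1.055e-34 J·s)/(2 × 4.600e-09 m) = 1.146e-26 kg·m/s

When Δx → (1/2)Δx:
Δp'_min = ℏ/(2 × (1/2)Δx) = 2 × ℏ/(2Δx) = 2 × Δp_min
Δp'_min = 2 × 1.146e-26 kg·m/s = 2.293e-26 kg·m/s

Since Δp_min ∝ 1/Δx, when Δx is decreased to 1/2 of its original value, Δp_min increases to 2 times its original value.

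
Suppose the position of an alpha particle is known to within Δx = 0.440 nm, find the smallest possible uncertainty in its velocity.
18.035 m/s

Using the Heisenberg uncertainty principle and Δp = mΔv:
ΔxΔp ≥ ℏ/2
Δx(mΔv) ≥ ℏ/2

The minimum uncertainty in velocity is:
Δv_min = ℏ/(2mΔx)
Δv_min = (1.055e-34 J·s) / (2 × 6.645e-27 kg × 4.400e-10 m)
Δv_min = 1.804e+01 m/s = 18.035 m/s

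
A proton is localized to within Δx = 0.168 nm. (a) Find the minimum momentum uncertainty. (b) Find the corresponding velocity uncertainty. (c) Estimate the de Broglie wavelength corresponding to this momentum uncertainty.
(a) Δp_min = 3.139 × 10^-25 kg·m/s
(b) Δv_min = 187.646 m/s
(c) λ_dB = 2.111 nm

Step-by-step:

(a) From the uncertainty principle:
Δp_min = ℏ/(2Δx) = (1.055e-34 J·s)/(2 × 1.680e-10 m) = 3.139e-25 kg·m/s

(b) The velocity uncertainty:
Δv = Δp/m = (3.139e-25 kg·m/s)/(1.673e-27 kg) = 1.876e+02 m/s = 187.646 m/s

(c) The de Broglie wavelength for this momentum:
λ = h/p = (6.626e-34 J·s)/(3.139e-25 kg·m/s) = 2.111e-09 m = 2.111 nm

Note: The de Broglie wavelength is comparable to the localization size, as expected from wave-particle duality.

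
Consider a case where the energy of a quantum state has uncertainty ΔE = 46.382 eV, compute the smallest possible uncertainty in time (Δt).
7.096 as

Using the energy-time uncertainty principle:
ΔEΔt ≥ ℏ/2

The minimum uncertainty in time is:
Δt_min = ℏ/(2ΔE)
Δt_min = (1.055e-34 J·s) / (2 × 7.431e-18 J)
Δt_min = 7.096e-18 s = 7.096 as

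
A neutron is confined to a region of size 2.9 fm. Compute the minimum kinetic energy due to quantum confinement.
615.971 keV

Using the uncertainty principle:

1. Position uncertainty: Δx ≈ 2.900e-15 m
2. Minimum momentum uncertainty: Δp = ℏ/(2Δx) = 1.818e-20 kg·m/s
3. Minimum kinetic energy:
   KE = (Δp)²/(2m) = (1.818e-20)²/(2 × 1.675e-27 kg)
   KE = 9.869e-14 J = 615.971 keV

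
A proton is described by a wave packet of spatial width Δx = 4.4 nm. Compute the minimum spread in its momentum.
1.198 × 10^-26 kg·m/s

For a wave packet, the spatial width Δx and momentum spread Δp are related by the uncertainty principle:
ΔxΔp ≥ ℏ/2

The minimum momentum spread is:
Δp_min = ℏ/(2Δx)
Δp_min = (1.055e-34 J·s) / (2 × 4.400e-09 m)
Δp_min = 1.198e-26 kg·m/s

A wave packet cannot have both a well-defined position and well-defined momentum.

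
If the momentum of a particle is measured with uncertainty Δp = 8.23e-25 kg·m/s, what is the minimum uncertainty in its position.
64.069 pm

Using the Heisenberg uncertainty principle:
ΔxΔp ≥ ℏ/2

The minimum uncertainty in position is:
Δx_min = ℏ/(2Δp)
Δx_min = (1.055e-34 J·s) / (2 × 8.230e-25 kg·m/s)
Δx_min = 6.407e-11 m = 64.069 pm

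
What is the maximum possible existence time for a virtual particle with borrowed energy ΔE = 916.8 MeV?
3.590 × 10^-25 s

Using the energy-time uncertainty principle:
ΔEΔt ≥ ℏ/2

For a virtual particle borrowing energy ΔE, the maximum lifetime is:
Δt_max = ℏ/(2ΔE)

Converting energy:
ΔE = 916.8 MeV = 1.469e-10 J

Δt_max = (1.055e-34 J·s) / (2 × 1.469e-10 J)
Δt_max = 3.590e-25 s = 3.590 × 10^-25 s

Virtual particles with higher borrowed energy exist for shorter times.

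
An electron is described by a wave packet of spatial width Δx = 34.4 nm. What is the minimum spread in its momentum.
1.533 × 10^-27 kg·m/s

For a wave packet, the spatial width Δx and momentum spread Δp are related by the uncertainty principle:
ΔxΔp ≥ ℏ/2

The minimum momentum spread is:
Δp_min = ℏ/(2Δx)
Δp_min = (1.055e-34 J·s) / (2 × 3.440e-08 m)
Δp_min = 1.533e-27 kg·m/s

A wave packet cannot have both a well-defined position and well-defined momentum.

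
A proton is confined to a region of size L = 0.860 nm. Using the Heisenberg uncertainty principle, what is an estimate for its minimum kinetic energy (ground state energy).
7.014 μeV

Using the uncertainty principle to estimate ground state energy:

1. The position uncertainty is approximately the confinement size:
   Δx ≈ L = 8.600e-10 m

2. From ΔxΔp ≥ ℏ/2, the minimum momentum uncertainty is:
   Δp ≈ ℏ/(2L) = 6.131e-26 kg·m/s

3. The kinetic energy is approximately:
   KE ≈ (Δp)²/(2m) = (6.131e-26)²/(2 × 1.673e-27 kg)
   KE ≈ 1.124e-24 J = 7.014 μeV

This is an order-of-magnitude estimate of the ground state energy.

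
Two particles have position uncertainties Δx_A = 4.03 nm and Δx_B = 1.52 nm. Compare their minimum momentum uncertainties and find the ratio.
Particle B has the larger minimum momentum uncertainty, by a factor of 2.65.

For each particle, the minimum momentum uncertainty is Δp_min = ℏ/(2Δx):

Particle A: Δp_A = ℏ/(2×4.030e-09 m) = 1.308e-26 kg·m/s
Particle B: Δp_B = ℏ/(2×1.520e-09 m) = 3.469e-26 kg·m/s

Ratio: Δp_B/Δp_A = 2.65

Since Δp_min ∝ 1/Δx, the particle with smaller position uncertainty (B) has larger momentum uncertainty.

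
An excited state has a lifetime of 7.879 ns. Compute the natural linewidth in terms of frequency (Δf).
10.100 MHz

Using the energy-time uncertainty principle and E = hf:
ΔEΔt ≥ ℏ/2
hΔf·Δt ≥ ℏ/2

The minimum frequency uncertainty is:
Δf = ℏ/(2hτ) = 1/(4πτ)
Δf = 1/(4π × 7.879e-09 s)
Δf = 1.010e+07 Hz = 10.100 MHz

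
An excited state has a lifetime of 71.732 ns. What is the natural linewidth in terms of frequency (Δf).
1.109 MHz

Using the energy-time uncertainty principle and E = hf:
ΔEΔt ≥ ℏ/2
hΔf·Δt ≥ ℏ/2

The minimum frequency uncertainty is:
Δf = ℏ/(2hτ) = 1/(4πτ)
Δf = 1/(4π × 7.173e-08 s)
Δf = 1.109e+06 Hz = 1.109 MHz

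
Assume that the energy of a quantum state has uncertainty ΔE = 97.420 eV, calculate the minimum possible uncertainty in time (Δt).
3.378 as

Using the energy-time uncertainty principle:
ΔEΔt ≥ ℏ/2

The minimum uncertainty in time is:
Δt_min = ℏ/(2ΔE)
Δt_min = (1.055e-34 J·s) / (2 × 1.561e-17 J)
Δt_min = 3.378e-18 s = 3.378 as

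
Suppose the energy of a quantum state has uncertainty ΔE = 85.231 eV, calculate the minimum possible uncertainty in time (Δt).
3.861 as

Using the energy-time uncertainty principle:
ΔEΔt ≥ ℏ/2

The minimum uncertainty in time is:
Δt_min = ℏ/(2ΔE)
Δt_min = (1.055e-34 J·s) / (2 × 1.366e-17 J)
Δt_min = 3.861e-18 s = 3.861 as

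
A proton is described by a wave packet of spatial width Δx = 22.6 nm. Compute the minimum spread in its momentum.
2.333 × 10^-27 kg·m/s

For a wave packet, the spatial width Δx and momentum spread Δp are related by the uncertainty principle:
ΔxΔp ≥ ℏ/2

The minimum momentum spread is:
Δp_min = ℏ/(2Δx)
Δp_min = (1.055e-34 J·s) / (2 × 2.260e-08 m)
Δp_min = 2.333e-27 kg·m/s

A wave packet cannot have both a well-defined position and well-defined momentum.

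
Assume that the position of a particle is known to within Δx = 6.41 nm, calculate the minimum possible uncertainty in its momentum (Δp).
8.226 × 10^-27 kg·m/s

Using the Heisenberg uncertainty principle:
ΔxΔp ≥ ℏ/2

The minimum uncertainty in momentum is:
Δp_min = ℏ/(2Δx)
Δp_min = (1.055e-34 J·s) / (2 × 6.410e-09 m)
Δp_min = 8.226e-27 kg·m/s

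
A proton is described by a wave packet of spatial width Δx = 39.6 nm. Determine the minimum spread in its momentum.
1.332 × 10^-27 kg·m/s

For a wave packet, the spatial width Δx and momentum spread Δp are related by the uncertainty principle:
ΔxΔp ≥ ℏ/2

The minimum momentum spread is:
Δp_min = ℏ/(2Δx)
Δp_min = (1.055e-34 J·s) / (2 × 3.960e-08 m)
Δp_min = 1.332e-27 kg·m/s

A wave packet cannot have both a well-defined position and well-defined momentum.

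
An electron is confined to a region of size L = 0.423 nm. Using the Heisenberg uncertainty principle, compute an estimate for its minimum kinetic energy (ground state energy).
53.233 meV

Using the uncertainty principle to estimate ground state energy:

1. The position uncertainty is approximately the confinement size:
   Δx ≈ L = 4.230e-10 m

2. From ΔxΔp ≥ ℏ/2, the minimum momentum uncertainty is:
   Δp ≈ ℏ/(2L) = 1.247e-25 kg·m/s

3. The kinetic energy is approximately:
   KE ≈ (Δp)²/(2m) = (1.247e-25)²/(2 × 9.109e-31 kg)
   KE ≈ 8.529e-21 J = 53.233 meV

This is an order-of-magnitude estimate of the ground state energy.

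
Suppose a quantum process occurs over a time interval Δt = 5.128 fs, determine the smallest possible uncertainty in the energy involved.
64.178 meV

Using the energy-time uncertainty principle:
ΔEΔt ≥ ℏ/2

The minimum uncertainty in energy is:
ΔE_min = ℏ/(2Δt)
ΔE_min = (1.055e-34 J·s) / (2 × 5.128e-15 s)
ΔE_min = 1.028e-20 J = 64.178 meV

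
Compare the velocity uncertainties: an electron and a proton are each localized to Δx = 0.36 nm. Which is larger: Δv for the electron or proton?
The electron has the larger minimum velocity uncertainty, by a ratio of 1836.2.

For both particles, Δp_min = ℏ/(2Δx) = 1.465e-25 kg·m/s (same for both).

The velocity uncertainty is Δv = Δp/m:
- electron: Δv = 1.465e-25 / 9.109e-31 = 1.608e+05 m/s = 160.788 km/s
- proton: Δv = 1.465e-25 / 1.673e-27 = 8.757e+01 m/s = 87.568 m/s

Ratio: 1.608e+05 / 8.757e+01 = 1836.2

The lighter particle has larger velocity uncertainty because Δv ∝ 1/m.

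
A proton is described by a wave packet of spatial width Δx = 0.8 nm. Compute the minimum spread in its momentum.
6.591 × 10^-26 kg·m/s

For a wave packet, the spatial width Δx and momentum spread Δp are related by the uncertainty principle:
ΔxΔp ≥ ℏ/2

The minimum momentum spread is:
Δp_min = ℏ/(2Δx)
Δp_min = (1.055e-34 J·s) / (2 × 8.000e-10 m)
Δp_min = 6.591e-26 kg·m/s

A wave packet cannot have both a well-defined position and well-defined momentum.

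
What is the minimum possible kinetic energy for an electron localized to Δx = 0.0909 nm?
1.153 eV

Localizing a particle requires giving it sufficient momentum uncertainty:

1. From uncertainty principle: Δp ≥ ℏ/(2Δx)
   Δp_min = (1.055e-34 J·s) / (2 × 9.090e-11 m)
   Δp_min = 5.801e-25 kg·m/s

2. This momentum uncertainty corresponds to kinetic energy:
   KE ≈ (Δp)²/(2m) = (5.801e-25)²/(2 × 9.109e-31 kg)
   KE = 1.847e-19 J = 1.153 eV

Tighter localization requires more energy.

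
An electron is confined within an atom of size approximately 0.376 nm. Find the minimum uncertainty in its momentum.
1.402 × 10^-25 kg·m/s

Using the Heisenberg uncertainty principle:
ΔxΔp ≥ ℏ/2

With Δx ≈ L = 3.760e-10 m (the confinement size):
Δp_min = ℏ/(2Δx)
Δp_min = (1.055e-34 J·s) / (2 × 3.760e-10 m)
Δp_min = 1.402e-25 kg·m/s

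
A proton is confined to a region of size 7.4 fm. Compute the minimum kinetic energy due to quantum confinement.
94.731 keV

Using the uncertainty principle:

1. Position uncertainty: Δx ≈ 7.400e-15 m
2. Minimum momentum uncertainty: Δp = ℏ/(2Δx) = 7.125e-21 kg·m/s
3. Minimum kinetic energy:
   KE = (Δp)²/(2m) = (7.125e-21)²/(2 × 1.673e-27 kg)
   KE = 1.518e-14 J = 94.731 keV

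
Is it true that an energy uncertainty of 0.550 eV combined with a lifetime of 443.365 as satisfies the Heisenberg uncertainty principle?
No, it violates the uncertainty relation.

Calculate the product ΔEΔt:
ΔE = 0.550 eV = 8.812e-20 J
ΔEΔt = (8.812e-20 J) × (4.434e-16 s)
ΔEΔt = 3.907e-35 J·s

Compare to the minimum allowed value ℏ/2:
ℏ/2 = 5.273e-35 J·s

Since ΔEΔt = 3.907e-35 J·s < 5.273e-35 J·s = ℏ/2,
this violates the uncertainty relation.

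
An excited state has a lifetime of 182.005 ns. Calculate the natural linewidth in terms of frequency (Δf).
437.227 kHz

Using the energy-time uncertainty principle and E = hf:
ΔEΔt ≥ ℏ/2
hΔf·Δt ≥ ℏ/2

The minimum frequency uncertainty is:
Δf = ℏ/(2hτ) = 1/(4πτ)
Δf = 1/(4π × 1.820e-07 s)
Δf = 4.372e+05 Hz = 437.227 kHz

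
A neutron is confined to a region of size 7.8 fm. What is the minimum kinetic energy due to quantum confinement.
85.146 keV

Using the uncertainty principle:

1. Position uncertainty: Δx ≈ 7.800e-15 m
2. Minimum momentum uncertainty: Δp = ℏ/(2Δx) = 6.760e-21 kg·m/s
3. Minimum kinetic energy:
   KE = (Δp)²/(2m) = (6.760e-21)²/(2 × 1.675e-27 kg)
   KE = 1.364e-14 J = 85.146 keV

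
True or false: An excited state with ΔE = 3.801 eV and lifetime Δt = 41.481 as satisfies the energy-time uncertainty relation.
No, it violates the uncertainty relation.

Calculate the product ΔEΔt:
ΔE = 3.801 eV = 6.090e-19 J
ΔEΔt = (6.090e-19 J) × (4.148e-17 s)
ΔEΔt = 2.526e-35 J·s

Compare to the minimum allowed value ℏ/2:
ℏ/2 = 5.273e-35 J·s

Since ΔEΔt = 2.526e-35 J·s < 5.273e-35 J·s = ℏ/2,
this violates the uncertainty relation.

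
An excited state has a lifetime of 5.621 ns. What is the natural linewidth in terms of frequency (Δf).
14.157 MHz

Using the energy-time uncertainty principle and E = hf:
ΔEΔt ≥ ℏ/2
hΔf·Δt ≥ ℏ/2

The minimum frequency uncertainty is:
Δf = ℏ/(2hτ) = 1/(4πτ)
Δf = 1/(4π × 5.621e-09 s)
Δf = 1.416e+07 Hz = 14.157 MHz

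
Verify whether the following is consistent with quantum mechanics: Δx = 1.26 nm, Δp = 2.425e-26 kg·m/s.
No, it violates the uncertainty principle (impossible measurement).

Calculate the product ΔxΔp:
ΔxΔp = (1.260e-09 m) × (2.425e-26 kg·m/s)
ΔxΔp = 3.056e-35 J·s

Compare to the minimum allowed value ℏ/2:
ℏ/2 = 5.273e-35 J·s

Since ΔxΔp = 3.056e-35 J·s < 5.273e-35 J·s = ℏ/2,
the measurement violates the uncertainty principle.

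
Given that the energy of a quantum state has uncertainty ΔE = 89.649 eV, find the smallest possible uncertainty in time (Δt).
3.671 as

Using the energy-time uncertainty principle:
ΔEΔt ≥ ℏ/2

The minimum uncertainty in time is:
Δt_min = ℏ/(2ΔE)
Δt_min = (1.055e-34 J·s) / (2 × 1.436e-17 J)
Δt_min = 3.671e-18 s = 3.671 as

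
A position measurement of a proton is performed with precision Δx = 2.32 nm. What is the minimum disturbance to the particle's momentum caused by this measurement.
2.273 × 10^-26 kg·m/s

The uncertainty principle implies that measuring position disturbs momentum:
ΔxΔp ≥ ℏ/2

When we measure position with precision Δx, we necessarily introduce a momentum uncertainty:
Δp ≥ ℏ/(2Δx)
Δp_min = (1.055e-34 J·s) / (2 × 2.320e-09 m)
Δp_min = 2.273e-26 kg·m/s

The more precisely we measure position, the greater the momentum disturbance.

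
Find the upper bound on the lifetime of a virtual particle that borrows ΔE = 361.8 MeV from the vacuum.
9.096 × 10^-25 s

Using the energy-time uncertainty principle:
ΔEΔt ≥ ℏ/2

For a virtual particle borrowing energy ΔE, the maximum lifetime is:
Δt_max = ℏ/(2ΔE)

Converting energy:
ΔE = 361.8 MeV = 5.797e-11 J

Δt_max = (1.055e-34 J·s) / (2 × 5.797e-11 J)
Δt_max = 9.096e-25 s = 9.096 × 10^-25 s

Virtual particles with higher borrowed energy exist for shorter times.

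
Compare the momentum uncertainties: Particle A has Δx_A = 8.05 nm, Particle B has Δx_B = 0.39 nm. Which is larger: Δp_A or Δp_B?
Particle B has the larger minimum momentum uncertainty, by a factor of 20.64.

For each particle, the minimum momentum uncertainty is Δp_min = ℏ/(2Δx):

Particle A: Δp_A = ℏ/(2×8.050e-09 m) = 6.550e-27 kg·m/s
Particle B: Δp_B = ℏ/(2×3.900e-10 m) = 1.352e-25 kg·m/s

Ratio: Δp_B/Δp_A = 20.64

Since Δp_min ∝ 1/Δx, the particle with smaller position uncertainty (B) has larger momentum uncertainty.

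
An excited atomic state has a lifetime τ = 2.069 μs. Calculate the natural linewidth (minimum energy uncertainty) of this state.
159.065 peV

Using the energy-time uncertainty principle:
ΔEΔt ≥ ℏ/2

The lifetime τ represents the time uncertainty Δt.
The natural linewidth (minimum energy uncertainty) is:

ΔE = ℏ/(2τ)
ΔE = (1.055e-34 J·s) / (2 × 2.069e-06 s)
ΔE = 2.549e-29 J = 159.065 peV

This natural linewidth limits the precision of spectroscopic measurements.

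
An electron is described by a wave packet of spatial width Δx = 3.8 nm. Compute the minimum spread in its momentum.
1.388 × 10^-26 kg·m/s

For a wave packet, the spatial width Δx and momentum spread Δp are related by the uncertainty principle:
ΔxΔp ≥ ℏ/2

The minimum momentum spread is:
Δp_min = ℏ/(2Δx)
Δp_min = (1.055e-34 J·s) / (2 × 3.800e-09 m)
Δp_min = 1.388e-26 kg·m/s

A wave packet cannot have both a well-defined position and well-defined momentum.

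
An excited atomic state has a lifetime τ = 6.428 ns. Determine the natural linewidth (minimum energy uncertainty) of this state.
51.199 neV

Using the energy-time uncertainty principle:
ΔEΔt ≥ ℏ/2

The lifetime τ represents the time uncertainty Δt.
The natural linewidth (minimum energy uncertainty) is:

ΔE = ℏ/(2τ)
ΔE = (1.055e-34 J·s) / (2 × 6.428e-09 s)
ΔE = 8.203e-27 J = 51.199 neV

This natural linewidth limits the precision of spectroscopic measurements.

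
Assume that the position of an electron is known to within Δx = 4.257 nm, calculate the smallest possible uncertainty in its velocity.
13.597 km/s

Using the Heisenberg uncertainty principle and Δp = mΔv:
ΔxΔp ≥ ℏ/2
Δx(mΔv) ≥ ℏ/2

The minimum uncertainty in velocity is:
Δv_min = ℏ/(2mΔx)
Δv_min = (1.055e-34 J·s) / (2 × 9.109e-31 kg × 4.257e-09 m)
Δv_min = 1.360e+04 m/s = 13.597 km/s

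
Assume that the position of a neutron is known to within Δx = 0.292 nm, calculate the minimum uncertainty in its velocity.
107.812 m/s

Using the Heisenberg uncertainty principle and Δp = mΔv:
ΔxΔp ≥ ℏ/2
Δx(mΔv) ≥ ℏ/2

The minimum uncertainty in velocity is:
Δv_min = ℏ/(2mΔx)
Δv_min = (1.055e-34 J·s) / (2 × 1.675e-27 kg × 2.920e-10 m)
Δv_min = 1.078e+02 m/s = 107.812 m/s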